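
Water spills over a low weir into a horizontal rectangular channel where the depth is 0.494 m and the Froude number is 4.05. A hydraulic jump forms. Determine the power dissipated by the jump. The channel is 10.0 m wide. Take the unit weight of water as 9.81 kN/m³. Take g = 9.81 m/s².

P = 780 kW

Fr₁ = 4.05 (given).
By Bélanger, y₂/y₁ = ½[√(1 + 8Fr₁²) − 1] = ½[√132.2 − 1] = 5.25.
y₂ = 5.25 × 0.494 = 2.59 m.
V₁ = Fr₁·√(g·y₁) = 4.05×√(9.81×0.494) = 8.92 m/s; q = V₁·y₁ = 4.40 m²/s. V₂ = q/y₂ = 4.40/2.59 = 1.70 m/s. E₁ = y₁ + V₁²/2g = 4.55 m; E₂ = y₂ + V₂²/2g = 2.74 m. ΔE = E₁ − E₂ = 1.81 m.
Q = q·b = 4.40 × 10.0 = 44.0 m³/s. P = γ·Q·ΔE = 9.81 × 44.0 × 1.81 = 780 kW.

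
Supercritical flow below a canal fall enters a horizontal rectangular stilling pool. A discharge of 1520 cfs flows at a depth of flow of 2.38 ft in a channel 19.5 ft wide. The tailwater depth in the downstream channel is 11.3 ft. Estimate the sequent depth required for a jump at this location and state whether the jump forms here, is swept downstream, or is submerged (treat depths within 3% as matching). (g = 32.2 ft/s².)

y₂ = 11.5 ft; the jump forms here

q = Q/b = 1520/19.5 = 77.9 ft²/s; V₁ = q/y₁ = 32.8 ft/s. Fr₁ = V₁/√(g·y₁) = 3.74.
By Bélanger, y₂/y₁ = ½[√(1 + 8Fr₁²) − 1] = ½[√113.0 − 1] = 4.81.
y₂ = 4.81 × 2.38 = 11.5 ft.
Tailwater y_tw = 11.3 ft: y_tw ≈ y₂, so the jump forms here.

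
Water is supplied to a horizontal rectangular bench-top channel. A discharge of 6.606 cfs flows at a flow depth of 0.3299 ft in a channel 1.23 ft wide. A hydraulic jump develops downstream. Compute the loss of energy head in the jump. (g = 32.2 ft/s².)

ΔE = 2.179 ft

q = Q/b = 6.606/1.23 = 5.371 ft²/s; V₁ = q/y₁ = 16.28 ft/s. Fr₁ = V₁/√(g·y₁) = 4.995.
Bélanger equation: y₂/y₁ = ½[√(1 + 8Fr₁²) − 1] = ½[√200.60 − 1] = 6.582.
y₂ = 6.582 × 0.3299 = 2.171 ft.
V₂ = q/y₂ = 5.371/2.171 = 2.474 ft/s. E₁ = y₁ + V₁²/2g = 4.445 ft; E₂ = y₂ + V₂²/2g = 2.266 ft. ΔE = E₁ − E₂ = 2.179 ft.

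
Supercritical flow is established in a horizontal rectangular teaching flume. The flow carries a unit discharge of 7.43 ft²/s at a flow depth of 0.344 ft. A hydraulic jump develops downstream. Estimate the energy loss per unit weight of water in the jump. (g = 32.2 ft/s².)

ΔE = 4.50 ft

V₁ = q/y₁ = 7.43/0.344 = 21.6 ft/s. Fr₁ = V₁/√(g·y₁) = 21.6/√(32.2×0.344) = 6.49.
From the momentum equation for a rectangular channel, y₂/y₁ = ½[√(1 + 8Fr₁²) − 1] = ½[√337.9 − 1] = 8.69.
y₂ = 8.69 × 0.344 = 2.99 ft.
Head loss: ΔE = (y₂ − y₁)³/(4y₁y₂) = (2.99 − 0.344)³/(4×0.344×2.99) = 18.5/4.11 = 4.50 ft.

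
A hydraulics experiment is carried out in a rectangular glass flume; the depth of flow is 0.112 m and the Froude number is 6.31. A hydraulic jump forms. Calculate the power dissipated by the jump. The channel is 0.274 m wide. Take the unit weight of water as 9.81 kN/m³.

P = 2.72 kW

Fr₁ = 6.31 (given).
Bélanger equation: y₂/y₁ = ½[√(1 + 8Fr₁²) − 1] = ½[√319.5 − 1] = 8.44.
y₂ = 8.44 × 0.112 = 0.945 m.
Head loss: ΔE = (y₂ − y₁)³/(4y₁y₂) = (0.945 − 0.112)³/(4×0.112×0.945) = 0.578/0.423 = 1.37 m.
V₁ = Fr₁·√(g·y₁) = 6.31×√(9.81×0.112) = 6.61 m/s; q = V₁·y₁ = 0.741 m²/s. Q = q·b = 0.741 × 0.274 = 0.203 m³/s. P = γ·Q·ΔE = 9.81 × 0.203 × 1.37 = 2.72 kW.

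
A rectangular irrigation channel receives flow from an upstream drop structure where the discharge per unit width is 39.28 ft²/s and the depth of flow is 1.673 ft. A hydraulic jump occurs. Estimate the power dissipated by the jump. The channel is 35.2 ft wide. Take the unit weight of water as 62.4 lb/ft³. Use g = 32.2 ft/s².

V₁ = q/y₁ = 39.28/1.673 = 23.48 ft/s. Fr₁ = V₁/√(g·y₁) = 23.48/√(32.2×1.673) = 3.199.
By Bélanger, y₂/y₁ = ½[√(1 + 8Fr₁²) − 1] = ½[√82.863 − 1] = 4.051.
y₂ = 4.051 × 1.673 = 6.778 ft.
Head loss: ΔE = (y₂ − y₁)³/(4y₁y₂) = (6.778 − 1.673)³/(4×1.673×6.778) = 133.0/45.36 = 2.933 ft.
Q = q·b = 39.28 × 35.2 = 1383 cfs. P = γ·Q·ΔE/550 = 62.4 × 1383 × 2.933 / 550 = 460.1 hp.

P = 460.1 hp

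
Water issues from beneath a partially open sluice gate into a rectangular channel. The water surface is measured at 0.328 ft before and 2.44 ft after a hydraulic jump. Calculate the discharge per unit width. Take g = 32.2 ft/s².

For a rectangular channel the momentum equation gives q² = ½·g·y₁·y₂·(y₁ + y₂) = ½×32.2×0.328×2.44×2.77 = 35.7.
q = √35.7 = 5.97 ft²/s.

q = 5.97 ft²/s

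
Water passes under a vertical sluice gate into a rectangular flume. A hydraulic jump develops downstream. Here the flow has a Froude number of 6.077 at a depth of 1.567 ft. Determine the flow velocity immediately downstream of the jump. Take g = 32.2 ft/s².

Fr₁ = 6.077 (given).
From the momentum equation for a rectangular channel, y₂/y₁ = ½[√(1 + 8Fr₁²) − 1] = ½[√296.44 − 1] = 8.109.
y₂ = 8.109 × 1.567 = 12.71 ft.
V₁ = Fr₁·√(g·y₁) = 6.077×√(32.2×1.567) = 43.17 ft/s; q = V₁·y₁ = 67.64 ft²/s.
V₂ = q/y₂ = 67.64/12.71 = 5.324 ft/s.

V₂ = 5.324 ft/s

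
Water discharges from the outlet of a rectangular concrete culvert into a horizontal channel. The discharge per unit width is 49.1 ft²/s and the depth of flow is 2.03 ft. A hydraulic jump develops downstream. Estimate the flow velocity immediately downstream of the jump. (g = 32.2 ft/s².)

V₁ = q/y₁ = 49.1/2.03 = 24.2 ft/s. Fr₁ = V₁/√(g·y₁) = 24.2/√(32.2×2.03) = 2.99.
Sequent-depth ratio: y₂/y₁ = ½[√(1 + 8Fr₁²) − 1] = ½[√72.60 − 1] = 3.76.
y₂ = 3.76 × 2.03 = 7.63 ft.
V₂ = q/y₂ = 49.1/7.63 = 6.43 ft/s.

V₂ = 6.43 ft/s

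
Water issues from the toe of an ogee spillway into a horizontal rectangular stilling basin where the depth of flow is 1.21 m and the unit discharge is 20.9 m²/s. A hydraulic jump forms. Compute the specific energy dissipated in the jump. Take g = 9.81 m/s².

V₁ = q/y₁ = 20.9/1.21 = 17.3 m/s. Fr₁ = V₁/√(g·y₁) = 17.3/√(9.81×1.21) = 5.01.
From the momentum equation for a rectangular channel, y₂/y₁ = ½[√(1 + 8Fr₁²) − 1] = ½[√202.1 − 1] = 6.61.
y₂ = 6.61 × 1.21 = 8.00 m.
V₂ = q/y₂ = 20.9/8.00 = 2.61 m/s. E₁ = y₁ + V₁²/2g = 16.4 m; E₂ = y₂ + V₂²/2g = 8.34 m. ΔE = E₁ − E₂ = 8.07 m.

ΔE = 8.07 m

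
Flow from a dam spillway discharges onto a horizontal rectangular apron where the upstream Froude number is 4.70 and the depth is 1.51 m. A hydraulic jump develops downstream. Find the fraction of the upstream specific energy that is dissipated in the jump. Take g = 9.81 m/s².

ΔE/E₁ = 0.464 (46.4%)

Fr₁ = 4.70 (given).
From the momentum equation for a rectangular channel, y₂/y₁ = ½[√(1 + 8Fr₁²) − 1] = ½[√177.7 − 1] = 6.17.
y₂ = 6.17 × 1.51 = 9.31 m.
E₁ = y₁(1 + Fr₁²/2) = 1.51×(1 + 4.70²/2) = 18.2 m. ΔE = (y₂ − y₁)³/(4y₁y₂) = 8.44 m. ΔE/E₁ = 8.44/18.2 = 0.464.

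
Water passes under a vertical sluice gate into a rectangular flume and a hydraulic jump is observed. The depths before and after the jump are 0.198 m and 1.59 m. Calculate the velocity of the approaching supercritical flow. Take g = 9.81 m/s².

V₁ = 8.39 m/s

For a rectangular channel the momentum equation gives q² = ½·g·y₁·y₂·(y₁ + y₂) = ½×9.81×0.198×1.59×1.79 = 2.76.
q = √2.76 = 1.66 m²/s.
V₁ = q/y₁ = 1.66/0.198 = 8.39 m/s.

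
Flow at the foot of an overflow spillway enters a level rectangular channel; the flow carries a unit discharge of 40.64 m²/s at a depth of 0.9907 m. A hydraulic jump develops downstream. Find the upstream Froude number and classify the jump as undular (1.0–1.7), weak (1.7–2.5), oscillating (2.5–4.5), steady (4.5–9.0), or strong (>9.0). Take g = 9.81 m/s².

V₁ = q/y₁ = 40.64/0.9907 = 41.02 m/s. Fr₁ = V₁/√(g·y₁) = 41.02/√(9.81×0.9907) = 13.16.
Fr₁ = 13.16 lies in the strong range.

Fr₁ = 13.16; strong jump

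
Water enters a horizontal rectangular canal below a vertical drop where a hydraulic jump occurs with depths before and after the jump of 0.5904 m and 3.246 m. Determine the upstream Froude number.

Fr₁ = 4.226

For a rectangular channel the momentum equation gives q² = ½·g·y₁·y₂·(y₁ + y₂) = ½×9.81×0.5904×3.246×3.836 = 36.06.
q = √36.06 = 6.005 m²/s.
V₁ = q/y₁ = 10.17 m/s; Fr₁ = V₁/√(g·y₁) = 4.226.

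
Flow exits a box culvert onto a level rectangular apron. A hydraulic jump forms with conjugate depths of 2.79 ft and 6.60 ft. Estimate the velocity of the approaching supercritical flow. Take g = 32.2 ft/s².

V₁ = 18.9 ft/s

For a rectangular channel the momentum equation gives q² = ½·g·y₁·y₂·(y₁ + y₂) = ½×32.2×2.79×6.60×9.39 = 2784.
q = √2784 = 52.8 ft²/s.
V₁ = q/y₁ = 52.8/2.79 = 18.9 ft/s.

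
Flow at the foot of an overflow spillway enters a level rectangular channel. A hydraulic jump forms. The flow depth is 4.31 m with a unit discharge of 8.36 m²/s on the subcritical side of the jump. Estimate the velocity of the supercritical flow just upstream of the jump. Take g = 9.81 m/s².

V₁ = 12.6 m/s

V₂ = q/y₂ = 8.36/4.31 = 1.94 m/s; Fr₂ = V₂/√(g·y₂) = 0.298.
The Bélanger relation is symmetric: y₁/y₂ = ½[√(1 + 8Fr₂²) − 1] = ½[√1.712 − 1] = 0.154.
y₁ = 0.154 × 4.31 = 0.665 m.
V₁ = q/y₁ = 8.36/0.665 = 12.6 m/s.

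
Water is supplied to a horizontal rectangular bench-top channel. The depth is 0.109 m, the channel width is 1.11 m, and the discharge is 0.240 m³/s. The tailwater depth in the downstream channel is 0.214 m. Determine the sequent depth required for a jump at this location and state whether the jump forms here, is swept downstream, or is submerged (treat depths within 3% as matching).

q = Q/b = 0.240/1.11 = 0.216 m²/s; V₁ = q/y₁ = 1.98 m/s. Fr₁ = V₁/√(g·y₁) = 1.92.
Sequent-depth ratio: y₂/y₁ = ½[√(1 + 8Fr₁²) − 1] = ½[√30.44 − 1] = 2.26.
y₂ = 2.26 × 0.109 = 0.246 m.
Tailwater y_tw = 0.214 m: y_tw < y₂, so the jump is swept downstream.

y₂ = 0.246 m; the jump is swept downstream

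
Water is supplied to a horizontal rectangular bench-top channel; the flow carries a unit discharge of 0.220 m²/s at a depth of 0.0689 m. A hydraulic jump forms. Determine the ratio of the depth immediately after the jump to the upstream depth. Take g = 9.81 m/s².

V₁ = q/y₁ = 0.220/0.0689 = 3.19 m/s. Fr₁ = V₁/√(g·y₁) = 3.19/√(9.81×0.0689) = 3.88.
Sequent-depth ratio: y₂/y₁ = ½[√(1 + 8Fr₁²) − 1] = ½[√121.7 − 1] = 5.02.

y₂/y₁ = 5.02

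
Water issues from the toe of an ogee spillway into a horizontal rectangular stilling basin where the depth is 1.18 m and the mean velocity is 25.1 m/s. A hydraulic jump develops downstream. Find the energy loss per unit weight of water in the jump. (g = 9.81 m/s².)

ΔE = 21.2 m

Fr₁ = V₁/√(g·y₁) = 25.1/√(9.81×1.18) = 7.38.
By Bélanger, y₂/y₁ = ½[√(1 + 8Fr₁²) − 1] = ½[√436.4 − 1] = 9.95.
y₂ = 9.95 × 1.18 = 11.7 m.
q = V₁·y₁ = 25.1 × 1.18 = 29.6 m²/s. V₂ = q/y₂ = 29.6/11.7 = 2.52 m/s. E₁ = y₁ + V₁²/2g = 33.3 m; E₂ = y₂ + V₂²/2g = 12.1 m. ΔE = E₁ − E₂ = 21.2 m.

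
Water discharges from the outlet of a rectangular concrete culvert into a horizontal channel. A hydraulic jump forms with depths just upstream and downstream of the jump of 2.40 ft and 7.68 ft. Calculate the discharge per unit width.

q = 54.7 ft²/s

For a rectangular channel the momentum equation gives q² = ½·g·y₁·y₂·(y₁ + y₂) = ½×32.2×2.40×7.68×10.1 = 2991.
q = √2991 = 54.7 ft²/s.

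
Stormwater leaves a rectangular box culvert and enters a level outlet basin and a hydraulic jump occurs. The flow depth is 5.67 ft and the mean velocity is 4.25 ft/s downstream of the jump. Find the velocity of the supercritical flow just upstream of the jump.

Fr₂ = V₂/√(g·y₂) = 4.25/√(32.2×5.67) = 0.315.
From the momentum equation (using Fr₂), y₁/y₂ = ½[√(1 + 8Fr₂²) − 1] = ½[√1.791 − 1] = 0.169.
y₁ = 0.169 × 5.67 = 0.960 ft.
V₁ = q/y₁ = 24.1/0.960 = 25.1 ft/s.

V₁ = 25.1 ft/s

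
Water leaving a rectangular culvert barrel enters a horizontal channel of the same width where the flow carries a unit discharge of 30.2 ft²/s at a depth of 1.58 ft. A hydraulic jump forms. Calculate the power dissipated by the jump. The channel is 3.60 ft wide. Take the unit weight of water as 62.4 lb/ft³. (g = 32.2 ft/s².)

P = 18.4 hp

V₁ = q/y₁ = 30.2/1.58 = 19.1 ft/s. Fr₁ = V₁/√(g·y₁) = 19.1/√(32.2×1.58) = 2.68.
By Bélanger, y₂/y₁ = ½[√(1 + 8Fr₁²) − 1] = ½[√58.45 − 1] = 3.32.
y₂ = 3.32 × 1.58 = 5.25 ft.
Head loss: ΔE = (y₂ − y₁)³/(4y₁y₂) = (5.25 − 1.58)³/(4×1.58×5.25) = 49.4/33.2 = 1.49 ft.
Q = q·b = 30.2 × 3.60 = 109 cfs. P = γ·Q·ΔE/550 = 62.4 × 109 × 1.49 / 550 = 18.4 hp.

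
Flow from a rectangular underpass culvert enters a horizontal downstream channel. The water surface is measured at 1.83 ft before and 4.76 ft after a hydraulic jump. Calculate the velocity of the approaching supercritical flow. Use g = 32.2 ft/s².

V₁ = 16.6 ft/s

For a rectangular channel the momentum equation gives q² = ½·g·y₁·y₂·(y₁ + y₂) = ½×32.2×1.83×4.76×6.59 = 924.
q = √924 = 30.4 ft²/s.
V₁ = q/y₁ = 30.4/1.83 = 16.6 ft/s.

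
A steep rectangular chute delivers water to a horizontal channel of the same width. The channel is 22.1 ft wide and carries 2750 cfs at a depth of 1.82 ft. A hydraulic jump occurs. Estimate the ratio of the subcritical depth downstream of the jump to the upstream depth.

y₂/y₁ = 12.1

q = Q/b = 2750/22.1 = 124 ft²/s; V₁ = q/y₁ = 68.4 ft/s. Fr₁ = V₁/√(g·y₁) = 8.93.
Bélanger equation: y₂/y₁ = ½[√(1 + 8Fr₁²) − 1] = ½[√639.1 − 1] = 12.1.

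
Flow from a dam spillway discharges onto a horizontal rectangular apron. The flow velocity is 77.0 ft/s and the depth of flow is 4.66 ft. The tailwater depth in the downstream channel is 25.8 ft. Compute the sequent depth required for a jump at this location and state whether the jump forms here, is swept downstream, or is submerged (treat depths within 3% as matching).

Fr₁ = V₁/√(g·y₁) = 77.0/√(32.2×4.66) = 6.29.
Sequent-depth ratio: y₂/y₁ = ½[√(1 + 8Fr₁²) − 1] = ½[√317.1 − 1] = 8.40.
y₂ = 8.40 × 4.66 = 39.2 ft.
Tailwater y_tw = 25.8 ft: y_tw < y₂, so the jump is swept downstream.

y₂ = 39.2 ft; the jump is swept downstream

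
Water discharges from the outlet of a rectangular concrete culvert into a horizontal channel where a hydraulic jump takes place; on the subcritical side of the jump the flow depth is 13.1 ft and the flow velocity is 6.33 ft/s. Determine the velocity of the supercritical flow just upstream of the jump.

Fr₂ = V₂/√(g·y₂) = 6.33/√(32.2×13.1) = 0.308.
Applying the sequent-depth relation in reverse, y₁/y₂ = ½[√(1 + 8Fr₂²) − 1] = ½[√1.760 − 1] = 0.163.
y₁ = 0.163 × 13.1 = 2.14 ft.
V₁ = q/y₁ = 82.9/2.14 = 38.8 ft/s.

V₁ = 38.8 ft/s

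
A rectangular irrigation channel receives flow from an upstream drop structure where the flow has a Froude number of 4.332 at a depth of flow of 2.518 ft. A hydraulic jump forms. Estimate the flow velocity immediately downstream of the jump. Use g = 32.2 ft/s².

Fr₁ = 4.332 (given).
By Bélanger, y₂/y₁ = ½[√(1 + 8Fr₁²) − 1] = ½[√151.13 − 1] = 5.647.
y₂ = 5.647 × 2.518 = 14.22 ft.
V₁ = Fr₁·√(g·y₁) = 4.332×√(32.2×2.518) = 39.01 ft/s; q = V₁·y₁ = 98.22 ft²/s.
V₂ = q/y₂ = 98.22/14.22 = 6.908 ft/s.

V₂ = 6.908 ft/s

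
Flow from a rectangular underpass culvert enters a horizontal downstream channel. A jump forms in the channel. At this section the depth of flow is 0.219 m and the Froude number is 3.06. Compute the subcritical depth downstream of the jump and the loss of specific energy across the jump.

y₂ = 0.845 m; ΔE = 0.331 m

Fr₁ = 3.06 (given).
Bélanger equation: y₂/y₁ = ½[√(1 + 8Fr₁²) − 1] = ½[√75.91 − 1] = 3.86.
y₂ = 3.86 × 0.219 = 0.845 m.
Head loss: ΔE = (y₂ − y₁)³/(4y₁y₂) = (0.845 − 0.219)³/(4×0.219×0.845) = 0.245/0.740 = 0.331 m.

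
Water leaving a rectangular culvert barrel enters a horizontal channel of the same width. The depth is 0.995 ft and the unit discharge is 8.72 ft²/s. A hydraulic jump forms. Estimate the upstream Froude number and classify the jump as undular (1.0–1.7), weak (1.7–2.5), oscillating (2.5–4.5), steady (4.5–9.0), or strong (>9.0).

Fr₁ = 1.55; undular jump

V₁ = q/y₁ = 8.72/0.995 = 8.76 ft/s. Fr₁ = V₁/√(g·y₁) = 8.76/√(32.2×0.995) = 1.55.
Fr₁ = 1.55 lies in the undular range.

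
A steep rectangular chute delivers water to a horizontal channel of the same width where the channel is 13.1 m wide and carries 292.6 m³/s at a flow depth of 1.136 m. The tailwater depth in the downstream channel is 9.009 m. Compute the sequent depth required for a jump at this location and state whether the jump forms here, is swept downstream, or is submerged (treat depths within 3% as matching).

q = Q/b = 292.6/13.1 = 22.34 m²/s; V₁ = q/y₁ = 19.66 m/s. Fr₁ = V₁/√(g·y₁) = 5.890.
From the momentum equation for a rectangular channel, y₂/y₁ = ½[√(1 + 8Fr₁²) − 1] = ½[√278.52 − 1] = 7.844.
y₂ = 7.844 × 1.136 = 8.911 m.
Tailwater y_tw = 9.009 m: y_tw ≈ y₂, so the jump forms here.

y₂ = 8.911 m; the jump forms here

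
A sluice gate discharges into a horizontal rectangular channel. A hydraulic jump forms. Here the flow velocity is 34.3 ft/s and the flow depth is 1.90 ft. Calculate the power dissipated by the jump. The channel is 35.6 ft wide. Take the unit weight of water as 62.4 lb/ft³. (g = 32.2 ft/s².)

Fr₁ = V₁/√(g·y₁) = 34.3/√(32.2×1.90) = 4.39.
From the momentum equation for a rectangular channel, y₂/y₁ = ½[√(1 + 8Fr₁²) − 1] = ½[√154.8 − 1] = 5.72.
y₂ = 5.72 × 1.90 = 10.9 ft.
Head loss: ΔE = (y₂ − y₁)³/(4y₁y₂) = (10.9 − 1.90)³/(4×1.90×10.9) = 722/82.6 = 8.74 ft.
q = V₁·y₁ = 34.3 × 1.90 = 65.2 ft²/s. Q = q·b = 65.2 × 35.6 = 2320 cfs. P = γ·Q·ΔE/550 = 62.4 × 2320 × 8.74 / 550 = 2300 hp.

P = 2300 hp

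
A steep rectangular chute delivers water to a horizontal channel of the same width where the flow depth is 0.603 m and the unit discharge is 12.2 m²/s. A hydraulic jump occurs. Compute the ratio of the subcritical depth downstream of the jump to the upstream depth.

V₁ = q/y₁ = 12.2/0.603 = 20.2 m/s. Fr₁ = V₁/√(g·y₁) = 20.2/√(9.81×0.603) = 8.32.
Sequent-depth ratio: y₂/y₁ = ½[√(1 + 8Fr₁²) − 1] = ½[√554.6 − 1] = 11.3.

y₂/y₁ = 11.3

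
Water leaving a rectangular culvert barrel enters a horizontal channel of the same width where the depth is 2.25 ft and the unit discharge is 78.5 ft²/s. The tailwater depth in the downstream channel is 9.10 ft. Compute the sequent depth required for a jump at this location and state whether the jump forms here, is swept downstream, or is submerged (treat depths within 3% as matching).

V₁ = q/y₁ = 78.5/2.25 = 34.9 ft/s. Fr₁ = V₁/√(g·y₁) = 34.9/√(32.2×2.25) = 4.10.
Bélanger equation: y₂/y₁ = ½[√(1 + 8Fr₁²) − 1] = ½[√135.4 − 1] = 5.32.
y₂ = 5.32 × 2.25 = 12.0 ft.
Tailwater y_tw = 9.10 ft: y_tw < y₂, so the jump is swept downstream.

y₂ = 12.0 ft; the jump is swept downstream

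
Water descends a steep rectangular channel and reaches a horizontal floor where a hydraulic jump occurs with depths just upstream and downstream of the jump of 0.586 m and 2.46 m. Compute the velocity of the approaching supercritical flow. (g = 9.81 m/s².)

V₁ = 7.92 m/s

For a rectangular channel the momentum equation gives q² = ½·g·y₁·y₂·(y₁ + y₂) = ½×9.81×0.586×2.46×3.05 = 21.5.
q = √21.5 = 4.64 m²/s.
V₁ = q/y₁ = 4.64/0.586 = 7.92 m/s.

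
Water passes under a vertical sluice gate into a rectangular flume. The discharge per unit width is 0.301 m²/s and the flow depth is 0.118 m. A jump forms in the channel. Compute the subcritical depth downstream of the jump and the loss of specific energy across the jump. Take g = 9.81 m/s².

V₁ = q/y₁ = 0.301/0.118 = 2.55 m/s. Fr₁ = V₁/√(g·y₁) = 2.55/√(9.81×0.118) = 2.37.
By Bélanger, y₂/y₁ = ½[√(1 + 8Fr₁²) − 1] = ½[√45.97 − 1] = 2.89.
y₂ = 2.89 × 0.118 = 0.341 m.
V₂ = q/y₂ = 0.301/0.341 = 0.883 m/s. E₁ = y₁ + V₁²/2g = 0.450 m; E₂ = y₂ + V₂²/2g = 0.381 m. ΔE = E₁ − E₂ = 0.0689 m.

y₂ = 0.341 m; ΔE = 0.0689 m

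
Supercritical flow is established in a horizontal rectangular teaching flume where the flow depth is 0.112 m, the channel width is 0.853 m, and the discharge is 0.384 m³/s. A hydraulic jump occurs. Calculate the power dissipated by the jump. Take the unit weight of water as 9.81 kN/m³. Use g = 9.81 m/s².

P = 1.31 kW

q = Q/b = 0.384/0.853 = 0.450 m²/s; V₁ = q/y₁ = 4.02 m/s. Fr₁ = V₁/√(g·y₁) = 3.83.
Sequent-depth ratio: y₂/y₁ = ½[√(1 + 8Fr₁²) − 1] = ½[√118.6 − 1] = 4.95.
y₂ = 4.95 × 0.112 = 0.554 m.
V₂ = q/y₂ = 0.450/0.554 = 0.813 m/s. E₁ = y₁ + V₁²/2g = 0.935 m; E₂ = y₂ + V₂²/2g = 0.588 m. ΔE = E₁ − E₂ = 0.348 m.
P = γ·Q·ΔE = 9.81 × 0.384 × 0.348 = 1.31 kW.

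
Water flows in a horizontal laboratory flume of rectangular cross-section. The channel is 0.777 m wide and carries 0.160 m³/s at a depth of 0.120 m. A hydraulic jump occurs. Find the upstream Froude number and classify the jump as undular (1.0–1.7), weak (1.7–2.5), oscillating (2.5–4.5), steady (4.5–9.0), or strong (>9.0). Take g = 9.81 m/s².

q = Q/b = 0.160/0.777 = 0.206 m²/s; V₁ = q/y₁ = 1.72 m/s. Fr₁ = V₁/√(g·y₁) = 1.58.
Fr₁ = 1.58 lies in the undular range.

Fr₁ = 1.58; undular jump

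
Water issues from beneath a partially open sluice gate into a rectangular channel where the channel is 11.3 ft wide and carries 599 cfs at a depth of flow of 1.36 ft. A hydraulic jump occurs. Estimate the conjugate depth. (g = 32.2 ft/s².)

q = Q/b = 599/11.3 = 53.0 ft²/s; V₁ = q/y₁ = 39.0 ft/s. Fr₁ = V₁/√(g·y₁) = 5.89.
Conjugate-depth relation: y₂/y₁ = ½[√(1 + 8Fr₁²) − 1] = ½[√278.5 − 1] = 7.84.
y₂ = 7.84 × 1.36 = 10.7 ft.

y₂ = 10.7 ft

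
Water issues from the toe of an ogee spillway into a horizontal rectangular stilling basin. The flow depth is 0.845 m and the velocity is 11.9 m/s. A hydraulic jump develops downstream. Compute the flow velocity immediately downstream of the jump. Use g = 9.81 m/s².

V₂ = 2.22 m/s

Fr₁ = V₁/√(g·y₁) = 11.9/√(9.81×0.845) = 4.13.
Sequent-depth ratio: y₂/y₁ = ½[√(1 + 8Fr₁²) − 1] = ½[√137.7 − 1] = 5.37.
y₂ = 5.37 × 0.845 = 4.53 m.
q = V₁·y₁ = 11.9 × 0.845 = 10.1 m²/s.
V₂ = q/y₂ = 10.1/4.53 = 2.22 m/s.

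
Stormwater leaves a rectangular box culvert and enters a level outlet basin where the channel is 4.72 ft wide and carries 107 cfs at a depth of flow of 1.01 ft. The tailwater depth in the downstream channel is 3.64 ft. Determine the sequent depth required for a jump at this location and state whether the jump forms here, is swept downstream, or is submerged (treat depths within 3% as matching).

q = Q/b = 107/4.72 = 22.7 ft²/s; V₁ = q/y₁ = 22.4 ft/s. Fr₁ = V₁/√(g·y₁) = 3.94.
By Bélanger, y₂/y₁ = ½[√(1 + 8Fr₁²) − 1] = ½[√124.9 − 1] = 5.09.
y₂ = 5.09 × 1.01 = 5.14 ft.
Tailwater y_tw = 3.64 ft: y_tw < y₂, so the jump is swept downstream.

y₂ = 5.14 ft; the jump is swept downstream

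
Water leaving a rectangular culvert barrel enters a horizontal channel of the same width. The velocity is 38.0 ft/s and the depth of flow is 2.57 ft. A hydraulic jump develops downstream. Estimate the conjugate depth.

y₂ = 14.0 ft

Fr₁ = V₁/√(g·y₁) = 38.0/√(32.2×2.57) = 4.18.
Conjugate-depth relation: y₂/y₁ = ½[√(1 + 8Fr₁²) − 1] = ½[√140.6 − 1] = 5.43.
y₂ = 5.43 × 2.57 = 14.0 ft.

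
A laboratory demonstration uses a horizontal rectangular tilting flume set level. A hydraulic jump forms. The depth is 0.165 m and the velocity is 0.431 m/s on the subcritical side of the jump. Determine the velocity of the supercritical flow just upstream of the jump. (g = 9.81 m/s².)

V₁ = 2.24 m/s

Fr₂ = V₂/√(g·y₂) = 0.431/√(9.81×0.165) = 0.339.
The Bélanger relation is symmetric: y₁/y₂ = ½[√(1 + 8Fr₂²) − 1] = ½[√1.918 − 1] = 0.192.
y₁ = 0.192 × 0.165 = 0.0318 m.
V₁ = q/y₁ = 0.0711/0.0318 = 2.24 m/s.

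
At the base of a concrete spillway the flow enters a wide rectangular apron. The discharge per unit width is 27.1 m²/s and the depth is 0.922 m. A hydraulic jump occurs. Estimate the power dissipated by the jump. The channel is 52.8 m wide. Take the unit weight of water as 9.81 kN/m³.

P = 455027 kW

V₁ = q/y₁ = 27.1/0.922 = 29.4 m/s. Fr₁ = V₁/√(g·y₁) = 29.4/√(9.81×0.922) = 9.77.
Sequent-depth ratio: y₂/y₁ = ½[√(1 + 8Fr₁²) − 1] = ½[√765.1 − 1] = 13.3.
y₂ = 13.3 × 0.922 = 12.3 m.
Head loss: ΔE = (y₂ − y₁)³/(4y₁y₂) = (12.3 − 0.922)³/(4×0.922×12.3) = 1469/45.3 = 32.4 m.
Q = q·b = 27.1 × 52.8 = 1431 m³/s. P = γ·Q·ΔE = 9.81 × 1431 × 32.4 = 455027 kW.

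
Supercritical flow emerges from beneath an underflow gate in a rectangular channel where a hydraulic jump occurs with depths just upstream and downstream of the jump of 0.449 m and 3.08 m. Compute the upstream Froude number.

Fr₁ = 5.19

For a rectangular channel the momentum equation gives q² = ½·g·y₁·y₂·(y₁ + y₂) = ½×9.81×0.449×3.08×3.53 = 23.9.
q = √23.9 = 4.89 m²/s.
V₁ = q/y₁ = 10.9 m/s; Fr₁ = V₁/√(g·y₁) = 5.19.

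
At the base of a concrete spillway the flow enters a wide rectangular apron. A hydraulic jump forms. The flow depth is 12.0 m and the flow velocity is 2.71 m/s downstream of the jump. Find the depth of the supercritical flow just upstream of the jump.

Fr₂ = V₂/√(g·y₂) = 2.71/√(9.81×12.0) = 0.250.
Since the conjugate-depth ratio holds either way, y₁/y₂ = ½[√(1 + 8Fr₂²) − 1] = ½[√1.499 − 1] = 0.112.
y₁ = 0.112 × 12.0 = 1.35 m.

y₁ = 1.35 m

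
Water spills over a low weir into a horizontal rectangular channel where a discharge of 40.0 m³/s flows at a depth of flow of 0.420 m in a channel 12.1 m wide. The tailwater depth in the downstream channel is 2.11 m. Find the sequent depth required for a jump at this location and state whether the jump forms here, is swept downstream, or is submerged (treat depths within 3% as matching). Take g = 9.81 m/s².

q = Q/b = 40.0/12.1 = 3.31 m²/s; V₁ = q/y₁ = 7.87 m/s. Fr₁ = V₁/√(g·y₁) = 3.88.
Bélanger equation: y₂/y₁ = ½[√(1 + 8Fr₁²) − 1] = ½[√121.3 − 1] = 5.01.
y₂ = 5.01 × 0.420 = 2.10 m.
Tailwater y_tw = 2.11 m: y_tw ≈ y₂, so the jump forms here.

y₂ = 2.10 m; the jump forms here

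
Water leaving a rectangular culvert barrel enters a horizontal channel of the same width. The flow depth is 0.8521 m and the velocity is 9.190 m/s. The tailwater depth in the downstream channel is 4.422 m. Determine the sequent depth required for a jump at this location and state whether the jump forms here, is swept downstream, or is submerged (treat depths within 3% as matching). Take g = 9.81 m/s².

Fr₁ = V₁/√(g·y₁) = 9.190/√(9.81×0.8521) = 3.179.
From the momentum equation for a rectangular channel, y₂/y₁ = ½[√(1 + 8Fr₁²) − 1] = ½[√81.828 − 1] = 4.023.
y₂ = 4.023 × 0.8521 = 3.428 m.
Tailwater y_tw = 4.422 m: y_tw > y₂, so the jump is submerged.

y₂ = 3.428 m; the jump is submerged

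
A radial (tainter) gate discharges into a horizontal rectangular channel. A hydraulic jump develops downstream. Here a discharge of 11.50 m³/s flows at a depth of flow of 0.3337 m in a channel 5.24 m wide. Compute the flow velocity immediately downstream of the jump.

V₂ = 1.410 m/s

q = Q/b = 11.50/5.24 = 2.195 m²/s; V₁ = q/y₁ = 6.577 m/s. Fr₁ = V₁/√(g·y₁) = 3.635.
Sequent-depth ratio: y₂/y₁ = ½[√(1 + 8Fr₁²) − 1] = ½[√106.70 − 1] = 4.665.
y₂ = 4.665 × 0.3337 = 1.557 m.
V₂ = q/y₂ = 2.195/1.557 = 1.410 m/s.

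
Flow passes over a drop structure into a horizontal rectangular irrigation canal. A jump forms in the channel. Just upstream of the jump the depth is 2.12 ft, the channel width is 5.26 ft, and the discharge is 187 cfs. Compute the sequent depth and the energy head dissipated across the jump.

y₂ = 5.12 ft; ΔE = 0.620 ft

q = Q/b = 187/5.26 = 35.6 ft²/s; V₁ = q/y₁ = 16.8 ft/s. Fr₁ = V₁/√(g·y₁) = 2.03.
Conjugate-depth relation: y₂/y₁ = ½[√(1 + 8Fr₁²) − 1] = ½[√33.96 − 1] = 2.41.
y₂ = 2.41 × 2.12 = 5.12 ft.
V₂ = q/y₂ = 35.6/5.12 = 6.95 ft/s. E₁ = y₁ + V₁²/2g = 6.49 ft; E₂ = y₂ + V₂²/2g = 5.87 ft. ΔE = E₁ − E₂ = 0.620 ft.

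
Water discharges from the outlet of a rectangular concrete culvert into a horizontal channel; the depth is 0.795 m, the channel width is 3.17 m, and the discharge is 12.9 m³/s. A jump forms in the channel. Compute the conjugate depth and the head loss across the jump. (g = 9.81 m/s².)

y₂ = 1.70 m; ΔE = 0.138 m

q = Q/b = 12.9/3.17 = 4.07 m²/s; V₁ = q/y₁ = 5.12 m/s. Fr₁ = V₁/√(g·y₁) = 1.83.
Sequent-depth ratio: y₂/y₁ = ½[√(1 + 8Fr₁²) − 1] = ½[√27.88 − 1] = 2.14.
y₂ = 2.14 × 0.795 = 1.70 m.
V₂ = q/y₂ = 4.07/1.70 = 2.39 m/s. E₁ = y₁ + V₁²/2g = 2.13 m; E₂ = y₂ + V₂²/2g = 1.99 m. ΔE = E₁ − E₂ = 0.138 m.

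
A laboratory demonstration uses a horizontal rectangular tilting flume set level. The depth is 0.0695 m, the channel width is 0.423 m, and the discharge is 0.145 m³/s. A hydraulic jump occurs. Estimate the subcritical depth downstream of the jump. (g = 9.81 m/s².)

y₂ = 0.553 m

q = Q/b = 0.145/0.423 = 0.343 m²/s; V₁ = q/y₁ = 4.93 m/s. Fr₁ = V₁/√(g·y₁) = 5.97.
Sequent-depth ratio: y₂/y₁ = ½[√(1 + 8Fr₁²) − 1] = ½[√286.4 − 1] = 7.96.
y₂ = 7.96 × 0.0695 = 0.553 m.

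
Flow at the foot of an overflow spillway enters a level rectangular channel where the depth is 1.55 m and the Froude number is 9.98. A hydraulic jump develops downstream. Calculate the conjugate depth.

y₂ = 21.1 m

Fr₁ = 9.98 (given).
Bélanger equation: y₂/y₁ = ½[√(1 + 8Fr₁²) − 1] = ½[√797.8 − 1] = 13.6.
y₂ = 13.6 × 1.55 = 21.1 m.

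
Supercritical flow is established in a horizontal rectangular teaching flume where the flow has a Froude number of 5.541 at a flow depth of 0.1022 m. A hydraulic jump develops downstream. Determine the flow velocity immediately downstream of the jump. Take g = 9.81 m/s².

Fr₁ = 5.541 (given).
From the momentum equation for a rectangular channel, y₂/y₁ = ½[√(1 + 8Fr₁²) − 1] = ½[√246.62 − 1] = 7.352.
y₂ = 7.352 × 0.1022 = 0.7514 m.
V₁ = Fr₁·√(g·y₁) = 5.541×√(9.81×0.1022) = 5.548 m/s; q = V₁·y₁ = 0.5670 m²/s.
V₂ = q/y₂ = 0.5670/0.7514 = 0.7546 m/s.

V₂ = 0.7546 m/s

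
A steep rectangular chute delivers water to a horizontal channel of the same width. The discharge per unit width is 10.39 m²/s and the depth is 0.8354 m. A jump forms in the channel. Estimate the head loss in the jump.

V₁ = q/y₁ = 10.39/0.8354 = 12.44 m/s. Fr₁ = V₁/√(g·y₁) = 12.44/√(9.81×0.8354) = 4.344.
Bélanger equation: y₂/y₁ = ½[√(1 + 8Fr₁²) − 1] = ½[√152.00 − 1] = 5.664.
y₂ = 5.664 × 0.8354 = 4.732 m.
Head loss: ΔE = (y₂ − y₁)³/(4y₁y₂) = (4.732 − 0.8354)³/(4×0.8354×4.732) = 59.16/15.81 = 3.742 m.

ΔE = 3.742 m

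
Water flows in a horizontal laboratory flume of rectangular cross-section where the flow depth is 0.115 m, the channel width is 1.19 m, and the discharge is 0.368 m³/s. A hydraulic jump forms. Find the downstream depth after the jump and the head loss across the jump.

y₂ = 0.358 m; ΔE = 0.0873 m

q = Q/b = 0.368/1.19 = 0.309 m²/s; V₁ = q/y₁ = 2.69 m/s. Fr₁ = V₁/√(g·y₁) = 2.53.
Bélanger equation: y₂/y₁ = ½[√(1 + 8Fr₁²) − 1] = ½[√52.28 − 1] = 3.12.
y₂ = 3.12 × 0.115 = 0.358 m.
V₂ = q/y₂ = 0.309/0.358 = 0.863 m/s. E₁ = y₁ + V₁²/2g = 0.484 m; E₂ = y₂ + V₂²/2g = 0.396 m. ΔE = E₁ − E₂ = 0.0873 m.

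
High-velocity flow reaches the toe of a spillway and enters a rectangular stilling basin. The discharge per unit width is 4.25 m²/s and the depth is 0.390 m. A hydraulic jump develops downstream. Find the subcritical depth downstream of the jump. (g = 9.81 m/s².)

V₁ = q/y₁ = 4.25/0.390 = 10.9 m/s. Fr₁ = V₁/√(g·y₁) = 10.9/√(9.81×0.390) = 5.57.
Conjugate-depth relation: y₂/y₁ = ½[√(1 + 8Fr₁²) − 1] = ½[√249.3 − 1] = 7.39.
y₂ = 7.39 × 0.390 = 2.88 m.

y₂ = 2.88 m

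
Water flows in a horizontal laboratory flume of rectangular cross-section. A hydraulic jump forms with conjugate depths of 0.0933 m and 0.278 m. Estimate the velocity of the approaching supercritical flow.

V₁ = 2.33 m/s

For a rectangular channel the momentum equation gives q² = ½·g·y₁·y₂·(y₁ + y₂) = ½×9.81×0.0933×0.278×0.371 = 0.0472.
q = √0.0472 = 0.217 m²/s.
V₁ = q/y₁ = 0.217/0.0933 = 2.33 m/s.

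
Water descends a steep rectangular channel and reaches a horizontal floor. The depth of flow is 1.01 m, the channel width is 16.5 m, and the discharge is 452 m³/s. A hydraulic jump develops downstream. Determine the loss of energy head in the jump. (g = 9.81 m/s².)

ΔE = 26.4 m

q = Q/b = 452/16.5 = 27.4 m²/s; V₁ = q/y₁ = 27.1 m/s. Fr₁ = V₁/√(g·y₁) = 8.62.
Conjugate-depth relation: y₂/y₁ = ½[√(1 + 8Fr₁²) − 1] = ½[√595.0 − 1] = 11.7.
y₂ = 11.7 × 1.01 = 11.8 m.
Head loss: ΔE = (y₂ − y₁)³/(4y₁y₂) = (11.8 − 1.01)³/(4×1.01×11.8) = 1261/47.7 = 26.4 m.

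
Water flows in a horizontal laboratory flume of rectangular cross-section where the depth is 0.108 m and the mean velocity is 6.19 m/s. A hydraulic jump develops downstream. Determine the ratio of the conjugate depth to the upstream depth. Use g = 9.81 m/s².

y₂/y₁ = 8.02

Fr₁ = V₁/√(g·y₁) = 6.19/√(9.81×0.108) = 6.01.
Bélanger equation: y₂/y₁ = ½[√(1 + 8Fr₁²) − 1] = ½[√290.3 − 1] = 8.02.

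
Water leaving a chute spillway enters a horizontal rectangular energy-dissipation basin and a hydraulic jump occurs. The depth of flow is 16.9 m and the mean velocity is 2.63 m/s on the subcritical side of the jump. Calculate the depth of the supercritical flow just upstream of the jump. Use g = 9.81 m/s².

Fr₂ = V₂/√(g·y₂) = 2.63/√(9.81×16.9) = 0.204.
The Bélanger relation is symmetric: y₁/y₂ = ½[√(1 + 8Fr₂²) − 1] = ½[√1.334 − 1] = 0.0774.
y₁ = 0.0774 × 16.9 = 1.31 m.

y₁ = 1.31 m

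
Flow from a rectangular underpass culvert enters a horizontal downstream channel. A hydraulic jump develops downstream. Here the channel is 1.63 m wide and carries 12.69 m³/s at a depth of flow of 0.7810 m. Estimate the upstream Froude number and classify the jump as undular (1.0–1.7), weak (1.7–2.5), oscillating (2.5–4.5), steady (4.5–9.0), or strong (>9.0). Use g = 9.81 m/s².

Fr₁ = 3.601; oscillating jump

q = Q/b = 12.69/1.63 = 7.785 m²/s; V₁ = q/y₁ = 9.968 m/s. Fr₁ = V₁/√(g·y₁) = 3.601.
Fr₁ = 3.601 lies in the oscillating range.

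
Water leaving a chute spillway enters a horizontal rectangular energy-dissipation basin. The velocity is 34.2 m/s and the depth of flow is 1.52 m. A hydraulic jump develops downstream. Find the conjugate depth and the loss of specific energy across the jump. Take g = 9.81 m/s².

Fr₁ = V₁/√(g·y₁) = 34.2/√(9.81×1.52) = 8.86.
By Bélanger, y₂/y₁ = ½[√(1 + 8Fr₁²) − 1] = ½[√628.5 − 1] = 12.0.
y₂ = 12.0 × 1.52 = 18.3 m.
q = V₁·y₁ = 34.2 × 1.52 = 52.0 m²/s. V₂ = q/y₂ = 52.0/18.3 = 2.84 m/s. E₁ = y₁ + V₁²/2g = 61.1 m; E₂ = y₂ + V₂²/2g = 18.7 m. ΔE = E₁ − E₂ = 42.4 m.

y₂ = 18.3 m; ΔE = 42.4 m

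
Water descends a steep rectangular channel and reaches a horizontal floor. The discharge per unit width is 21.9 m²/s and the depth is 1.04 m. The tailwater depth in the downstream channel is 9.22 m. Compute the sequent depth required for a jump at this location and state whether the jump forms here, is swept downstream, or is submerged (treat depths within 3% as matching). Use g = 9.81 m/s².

V₁ = q/y₁ = 21.9/1.04 = 21.1 m/s. Fr₁ = V₁/√(g·y₁) = 21.1/√(9.81×1.04) = 6.59.
Sequent-depth ratio: y₂/y₁ = ½[√(1 + 8Fr₁²) − 1] = ½[√348.7 − 1] = 8.84.
y₂ = 8.84 × 1.04 = 9.19 m.
Tailwater y_tw = 9.22 m: y_tw ≈ y₂, so the jump forms here.

y₂ = 9.19 m; the jump forms here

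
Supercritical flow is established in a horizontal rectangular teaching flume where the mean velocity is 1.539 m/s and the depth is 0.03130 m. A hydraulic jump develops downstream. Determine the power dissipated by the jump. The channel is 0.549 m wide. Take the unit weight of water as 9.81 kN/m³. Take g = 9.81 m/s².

P = 0.008730 kW

Fr₁ = V₁/√(g·y₁) = 1.539/√(9.81×0.03130) = 2.777.
Sequent-depth ratio: y₂/y₁ = ½[√(1 + 8Fr₁²) − 1] = ½[√62.710 − 1] = 3.459.
y₂ = 3.459 × 0.03130 = 0.1083 m.
q = V₁·y₁ = 1.539 × 0.03130 = 0.04817 m²/s. V₂ = q/y₂ = 0.04817/0.1083 = 0.4449 m/s. E₁ = y₁ + V₁²/2g = 0.1520 m; E₂ = y₂ + V₂²/2g = 0.1184 m. ΔE = E₁ − E₂ = 0.03365 m.
Q = q·b = 0.04817 × 0.549 = 0.02645 m³/s. P = γ·Q·ΔE = 9.81 × 0.02645 × 0.03365 = 0.008730 kW.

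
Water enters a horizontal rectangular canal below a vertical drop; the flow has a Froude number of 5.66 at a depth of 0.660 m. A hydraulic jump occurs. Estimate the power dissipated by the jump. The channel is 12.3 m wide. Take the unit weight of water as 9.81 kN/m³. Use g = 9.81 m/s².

P = 6975 kW

Fr₁ = 5.66 (given).
From the momentum equation for a rectangular channel, y₂/y₁ = ½[√(1 + 8Fr₁²) − 1] = ½[√257.3 − 1] = 7.52.
y₂ = 7.52 × 0.660 = 4.96 m.
V₁ = Fr₁·√(g·y₁) = 5.66×√(9.81×0.660) = 14.4 m/s; q = V₁·y₁ = 9.51 m²/s. V₂ = q/y₂ = 9.51/4.96 = 1.92 m/s. E₁ = y₁ + V₁²/2g = 11.2 m; E₂ = y₂ + V₂²/2g = 5.15 m. ΔE = E₁ − E₂ = 6.08 m.
Q = q·b = 9.51 × 12.3 = 117 m³/s. P = γ·Q·ΔE = 9.81 × 117 × 6.08 = 6975 kW.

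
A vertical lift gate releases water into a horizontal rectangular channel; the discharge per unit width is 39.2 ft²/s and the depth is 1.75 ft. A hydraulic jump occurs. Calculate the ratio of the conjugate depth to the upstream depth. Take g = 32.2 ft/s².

V₁ = q/y₁ = 39.2/1.75 = 22.4 ft/s. Fr₁ = V₁/√(g·y₁) = 22.4/√(32.2×1.75) = 2.98.
Bélanger equation: y₂/y₁ = ½[√(1 + 8Fr₁²) − 1] = ½[√72.23 − 1] = 3.75.

y₂/y₁ = 3.75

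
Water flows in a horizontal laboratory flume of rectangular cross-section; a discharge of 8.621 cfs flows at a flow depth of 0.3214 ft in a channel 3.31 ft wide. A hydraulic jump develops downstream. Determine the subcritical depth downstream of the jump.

q = Q/b = 8.621/3.31 = 2.605 ft²/s; V₁ = q/y₁ = 8.104 ft/s. Fr₁ = V₁/√(g·y₁) = 2.519.
By Bélanger, y₂/y₁ = ½[√(1 + 8Fr₁²) − 1] = ½[√51.764 − 1] = 3.097.
y₂ = 3.097 × 0.3214 = 0.9955 ft.

y₂ = 0.9955 ft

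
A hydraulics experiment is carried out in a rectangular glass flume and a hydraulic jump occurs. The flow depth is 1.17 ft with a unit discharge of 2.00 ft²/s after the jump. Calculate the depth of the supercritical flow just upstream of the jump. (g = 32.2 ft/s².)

y₁ = 0.160 ft

V₂ = q/y₂ = 2.00/1.17 = 1.71 ft/s; Fr₂ = V₂/√(g·y₂) = 0.278.
The Bélanger relation is symmetric: y₁/y₂ = ½[√(1 + 8Fr₂²) − 1] = ½[√1.620 − 1] = 0.136.
y₁ = 0.136 × 1.17 = 0.160 ft.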